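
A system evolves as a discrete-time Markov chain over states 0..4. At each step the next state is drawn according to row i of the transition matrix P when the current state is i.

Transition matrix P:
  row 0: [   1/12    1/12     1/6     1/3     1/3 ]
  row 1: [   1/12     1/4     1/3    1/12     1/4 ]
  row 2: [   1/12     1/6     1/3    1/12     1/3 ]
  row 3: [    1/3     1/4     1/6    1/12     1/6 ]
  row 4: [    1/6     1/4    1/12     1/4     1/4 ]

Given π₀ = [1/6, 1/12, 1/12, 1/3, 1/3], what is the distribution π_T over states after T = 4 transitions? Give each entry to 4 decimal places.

π = [0.1466, 0.2074, 0.2147, 0.1647, 0.2664]

t=0: π = [0.1667, 0.0833, 0.0833, 0.3333, 0.3333]
t=1: π = [0.1944, 0.2153, 0.1667, 0.1806, 0.2431]
t=2: π = [0.1487, 0.2037, 0.2101, 0.1725, 0.2650]
t=3: π = [0.1485, 0.2077, 0.2135, 0.1647, 0.2655]
t=4: π = [0.1466, 0.2074, 0.2147, 0.1647, 0.2664]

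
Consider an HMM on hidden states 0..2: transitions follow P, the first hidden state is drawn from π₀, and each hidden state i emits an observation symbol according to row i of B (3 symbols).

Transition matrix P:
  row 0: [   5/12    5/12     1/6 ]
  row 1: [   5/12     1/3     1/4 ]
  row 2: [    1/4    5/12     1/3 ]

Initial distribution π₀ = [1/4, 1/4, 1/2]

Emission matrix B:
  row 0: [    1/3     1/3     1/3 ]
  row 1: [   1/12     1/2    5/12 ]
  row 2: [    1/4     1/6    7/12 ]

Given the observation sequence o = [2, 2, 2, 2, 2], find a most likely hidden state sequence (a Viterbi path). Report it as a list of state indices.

path = [2, 2, 2, 2, 2]

t=0: δ = [8.333e-02, 1.042e-01, 2.917e-01]  (obs o_0=2)
t=1: δ = [2.431e-02, 5.064e-02, 5.671e-02]  ψ = [2, 2, 2]  (obs o_1=2)
t=2: δ = [7.033e-03, 9.846e-03, 1.103e-02]  ψ = [1, 2, 2]  (obs o_2=2)
t=3: δ = [1.368e-03, 1.915e-03, 2.144e-03]  ψ = [1, 2, 2]  (obs o_3=2)
t=4: δ = [2.659e-04, 3.723e-04, 4.169e-04]  ψ = [1, 2, 2]  (obs o_4=2)
backtrack: best end state = 2; path = [2, 2, 2, 2, 2]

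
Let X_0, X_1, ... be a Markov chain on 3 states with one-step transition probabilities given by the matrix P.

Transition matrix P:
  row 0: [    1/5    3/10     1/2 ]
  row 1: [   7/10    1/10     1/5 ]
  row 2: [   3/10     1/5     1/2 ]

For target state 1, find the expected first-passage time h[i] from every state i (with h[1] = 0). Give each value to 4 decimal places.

First-step conditioning: h[1] = 0; for i ≠ 1, h[i] = 1 + Σ_k P[i][k]·h[k].
  h[0] = 1 + 1/5·h[0] + 1/2·h[2]
  h[2] = 1 + 3/10·h[0] + 1/2·h[2]
Solving the 2×2 linear system over states ≠ 1 gives exactly h = [4, 0, 22/5] (h[1] = 0 is the target).

h = [4.0000, 0.0000, 4.4000]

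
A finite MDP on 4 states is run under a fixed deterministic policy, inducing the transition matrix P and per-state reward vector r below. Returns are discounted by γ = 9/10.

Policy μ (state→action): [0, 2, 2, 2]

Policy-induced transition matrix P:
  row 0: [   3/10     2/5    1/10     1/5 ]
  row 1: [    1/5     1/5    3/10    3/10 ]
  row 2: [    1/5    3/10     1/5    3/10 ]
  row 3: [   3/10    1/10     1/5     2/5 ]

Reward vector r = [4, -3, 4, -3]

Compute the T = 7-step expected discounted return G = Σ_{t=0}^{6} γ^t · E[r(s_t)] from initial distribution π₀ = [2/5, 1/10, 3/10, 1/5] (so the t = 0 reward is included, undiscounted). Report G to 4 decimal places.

G = 2.5249

t=0: π = [0.4000, 0.1000, 0.3000, 0.2000], E[r] = 1.9000, γ^t·E[r] = 1.900000, running G = 1.900000
t=1: π = [0.2600, 0.2900, 0.1700, 0.2800], E[r] = 0.0100, γ^t·E[r] = 0.009000, running G = 1.909000
t=2: π = [0.2540, 0.2410, 0.2030, 0.3020], E[r] = 0.1990, γ^t·E[r] = 0.161190, running G = 2.070190
t=3: π = [0.2556, 0.2409, 0.1987, 0.3048], E[r] = 0.1801, γ^t·E[r] = 0.131293, running G = 2.201483
t=4: π = [0.2560, 0.2405, 0.1985, 0.3049], E[r] = 0.1820, γ^t·E[r] = 0.119404, running G = 2.320887
t=5: π = [0.2561, 0.2406, 0.1984, 0.3049], E[r] = 0.1818, γ^t·E[r] = 0.107352, running G = 2.428238
t=6: π = [0.2561, 0.2406, 0.1984, 0.3049], E[r] = 0.1818, γ^t·E[r] = 0.096627, running G = 2.524865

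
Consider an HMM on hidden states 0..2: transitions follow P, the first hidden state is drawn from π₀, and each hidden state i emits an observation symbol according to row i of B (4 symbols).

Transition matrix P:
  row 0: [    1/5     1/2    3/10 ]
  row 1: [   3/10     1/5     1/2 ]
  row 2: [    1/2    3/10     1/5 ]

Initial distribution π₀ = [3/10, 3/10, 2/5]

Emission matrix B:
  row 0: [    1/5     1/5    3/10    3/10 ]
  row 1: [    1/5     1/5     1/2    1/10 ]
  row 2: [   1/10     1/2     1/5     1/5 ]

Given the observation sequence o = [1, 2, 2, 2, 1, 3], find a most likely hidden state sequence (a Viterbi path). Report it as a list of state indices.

path = [2, 0, 1, 1, 2, 0]

t=0: δ = [6.000e-02, 6.000e-02, 2.000e-01]  (obs o_0=1)
t=1: δ = [3.000e-02, 3.000e-02, 8.000e-03]  ψ = [2, 2, 2]  (obs o_1=2)
t=2: δ = [2.700e-03, 7.500e-03, 3.000e-03]  ψ = [1, 0, 1]  (obs o_2=2)
t=3: δ = [6.750e-04, 7.500e-04, 7.500e-04]  ψ = [1, 1, 1]  (obs o_3=2)
t=4: δ = [7.500e-05, 6.750e-05, 1.875e-04]  ψ = [2, 0, 1]  (obs o_4=1)
t=5: δ = [2.812e-05, 5.625e-06, 7.500e-06]  ψ = [2, 2, 2]  (obs o_5=3)
backtrack: best end state = 0; path = [2, 0, 1, 1, 2, 0]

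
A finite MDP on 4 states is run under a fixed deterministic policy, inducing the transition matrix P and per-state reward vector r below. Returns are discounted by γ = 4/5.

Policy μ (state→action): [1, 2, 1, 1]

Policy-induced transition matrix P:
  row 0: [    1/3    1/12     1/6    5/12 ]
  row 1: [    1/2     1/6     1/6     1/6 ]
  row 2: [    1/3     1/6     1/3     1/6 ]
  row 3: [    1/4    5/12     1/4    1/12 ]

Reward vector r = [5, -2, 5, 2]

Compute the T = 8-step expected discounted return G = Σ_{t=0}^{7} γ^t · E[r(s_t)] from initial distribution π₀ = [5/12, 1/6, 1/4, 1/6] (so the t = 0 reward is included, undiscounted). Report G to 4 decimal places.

G = 12.6305

t=0: π = [0.4167, 0.1667, 0.2500, 0.1667], E[r] = 3.3333, γ^t·E[r] = 3.333333, running G = 3.333333
t=1: π = [0.3472, 0.1736, 0.2222, 0.2569], E[r] = 3.0139, γ^t·E[r] = 2.411111, running G = 5.744444
t=2: π = [0.3409, 0.2020, 0.2251, 0.2321], E[r] = 2.8900, γ^t·E[r] = 1.849630, running G = 7.594074
t=3: π = [0.3477, 0.1963, 0.2235, 0.2325], E[r] = 2.9284, γ^t·E[r] = 1.499358, running G = 9.093432
t=4: π = [0.3467, 0.1958, 0.2233, 0.2342], E[r] = 2.9266, γ^t·E[r] = 1.198726, running G = 10.292158
t=5: π = [0.3465, 0.1963, 0.2234, 0.2338], E[r] = 2.9243, γ^t·E[r] = 0.958219, running G = 11.250377
t=6: π = [0.3466, 0.1962, 0.2234, 0.2338], E[r] = 2.9249, γ^t·E[r] = 0.766736, running G = 12.017113
t=7: π = [0.3466, 0.1962, 0.2234, 0.2338], E[r] = 2.9249, γ^t·E[r] = 0.613391, running G = 12.630504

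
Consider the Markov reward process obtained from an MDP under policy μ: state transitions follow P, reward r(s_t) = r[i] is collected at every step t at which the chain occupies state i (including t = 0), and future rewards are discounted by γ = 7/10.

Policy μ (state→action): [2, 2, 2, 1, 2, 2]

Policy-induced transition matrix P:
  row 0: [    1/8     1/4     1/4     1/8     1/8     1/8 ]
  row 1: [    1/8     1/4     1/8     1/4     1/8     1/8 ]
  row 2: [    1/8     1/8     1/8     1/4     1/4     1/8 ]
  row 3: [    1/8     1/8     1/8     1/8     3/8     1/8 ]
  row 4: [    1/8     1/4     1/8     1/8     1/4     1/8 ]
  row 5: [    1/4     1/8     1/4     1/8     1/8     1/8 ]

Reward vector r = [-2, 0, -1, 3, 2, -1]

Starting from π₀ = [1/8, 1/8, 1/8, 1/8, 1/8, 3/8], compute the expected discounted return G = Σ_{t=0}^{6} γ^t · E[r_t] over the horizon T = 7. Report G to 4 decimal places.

t=0: π = [0.1250, 0.1250, 0.1250, 0.1250, 0.1250, 0.3750], E[r] = -0.1250, γ^t·E[r] = -0.125000, running G = -0.125000
t=1: π = [0.1719, 0.1719, 0.1875, 0.1563, 0.1875, 0.1250], E[r] = 0.1875, γ^t·E[r] = 0.131250, running G = 0.006250
t=2: π = [0.1406, 0.1914, 0.1621, 0.1699, 0.2109, 0.1250], E[r] = 0.3633, γ^t·E[r] = 0.178008, running G = 0.184258
t=3: π = [0.1406, 0.1929, 0.1582, 0.1692, 0.2141, 0.1250], E[r] = 0.3713, γ^t·E[r] = 0.127369, running G = 0.311627
t=4: π = [0.1406, 0.1935, 0.1582, 0.1689, 0.2138, 0.1250], E[r] = 0.3699, γ^t·E[r] = 0.088807, running G = 0.400433
t=5: π = [0.1406, 0.1935, 0.1582, 0.1690, 0.2137, 0.1250], E[r] = 0.3699, γ^t·E[r] = 0.062164, running G = 0.462597
t=6: π = [0.1406, 0.1935, 0.1582, 0.1690, 0.2137, 0.1250], E[r] = 0.3699, γ^t·E[r] = 0.043517, running G = 0.506115

G = 0.5061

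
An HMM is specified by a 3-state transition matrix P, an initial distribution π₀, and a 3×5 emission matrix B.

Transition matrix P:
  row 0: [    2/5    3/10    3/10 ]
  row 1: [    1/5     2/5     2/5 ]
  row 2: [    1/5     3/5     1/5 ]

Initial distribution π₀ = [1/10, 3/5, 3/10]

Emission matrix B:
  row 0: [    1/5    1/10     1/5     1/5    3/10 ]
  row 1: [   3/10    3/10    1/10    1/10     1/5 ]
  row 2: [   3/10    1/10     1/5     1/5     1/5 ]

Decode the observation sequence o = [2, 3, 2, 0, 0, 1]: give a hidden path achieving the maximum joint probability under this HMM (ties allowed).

t=0: δ = [2.000e-02, 6.000e-02, 6.000e-02]  (obs o_0=2)
t=1: δ = [2.400e-03, 3.600e-03, 4.800e-03]  ψ = [1, 2, 1]  (obs o_1=3)
t=2: δ = [1.920e-04, 2.880e-04, 2.880e-04]  ψ = [0, 2, 1]  (obs o_2=2)
t=3: δ = [1.536e-05, 5.184e-05, 3.456e-05]  ψ = [0, 2, 1]  (obs o_3=0)
t=4: δ = [2.074e-06, 6.221e-06, 6.221e-06]  ψ = [1, 1, 1]  (obs o_4=0)
t=5: δ = [1.244e-07, 1.120e-06, 2.488e-07]  ψ = [1, 2, 1]  (obs o_5=1)
backtrack: best end state = 1; path = [2, 1, 2, 1, 2, 1]

path = [2, 1, 2, 1, 2, 1]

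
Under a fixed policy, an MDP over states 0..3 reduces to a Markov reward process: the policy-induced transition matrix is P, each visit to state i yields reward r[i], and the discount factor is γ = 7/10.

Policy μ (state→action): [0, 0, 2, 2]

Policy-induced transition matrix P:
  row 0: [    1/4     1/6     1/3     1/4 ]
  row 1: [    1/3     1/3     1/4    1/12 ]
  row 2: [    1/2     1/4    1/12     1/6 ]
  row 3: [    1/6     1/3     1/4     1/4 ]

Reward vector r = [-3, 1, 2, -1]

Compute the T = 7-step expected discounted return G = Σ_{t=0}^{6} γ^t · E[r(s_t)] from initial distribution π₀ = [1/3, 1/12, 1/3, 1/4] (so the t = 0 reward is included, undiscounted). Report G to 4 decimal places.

G = -1.3615

t=0: π = [0.3333, 0.0833, 0.3333, 0.2500], E[r] = -0.5000, γ^t·E[r] = -0.500000, running G = -0.500000
t=1: π = [0.3194, 0.2500, 0.2222, 0.2083], E[r] = -0.4722, γ^t·E[r] = -0.330556, running G = -0.830556
t=2: π = [0.3090, 0.2616, 0.2396, 0.1898], E[r] = -0.3762, γ^t·E[r] = -0.184317, running G = -1.014873
t=3: π = [0.3159, 0.2619, 0.2358, 0.1864], E[r] = -0.4006, γ^t·E[r] = -0.137392, running G = -1.152265
t=4: π = [0.3152, 0.2610, 0.2370, 0.1867], E[r] = -0.3974, γ^t·E[r] = -0.095404, running G = -1.247669
t=5: π = [0.3154, 0.2610, 0.2368, 0.1867], E[r] = -0.3985, γ^t·E[r] = -0.066978, running G = -1.314647
t=6: π = [0.3154, 0.2610, 0.2368, 0.1868], E[r] = -0.3982, γ^t·E[r] = -0.046852, running G = -1.361499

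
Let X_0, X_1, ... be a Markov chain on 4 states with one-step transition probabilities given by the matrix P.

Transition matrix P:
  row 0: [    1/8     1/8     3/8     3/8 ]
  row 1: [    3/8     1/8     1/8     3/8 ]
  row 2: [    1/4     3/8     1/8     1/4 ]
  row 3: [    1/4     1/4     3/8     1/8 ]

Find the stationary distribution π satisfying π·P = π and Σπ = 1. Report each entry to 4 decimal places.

Balance equations π_j = Σ_i π_i·P[i][j]:
  π_0 = 1/8·π_0 + 3/8·π_1 + 1/4·π_2 + 1/4·π_3
  π_1 = 1/8·π_0 + 1/8·π_1 + 3/8·π_2 + 1/4·π_3
  π_2 = 3/8·π_0 + 1/8·π_1 + 1/8·π_2 + 3/8·π_3
  normalize: π_0 + π_1 + π_2 + π_3 = 1
Solving the linear system gives exactly π = [207/838, 187/838, 107/419, 115/419].

π = [0.2470, 0.2232, 0.2554, 0.2745]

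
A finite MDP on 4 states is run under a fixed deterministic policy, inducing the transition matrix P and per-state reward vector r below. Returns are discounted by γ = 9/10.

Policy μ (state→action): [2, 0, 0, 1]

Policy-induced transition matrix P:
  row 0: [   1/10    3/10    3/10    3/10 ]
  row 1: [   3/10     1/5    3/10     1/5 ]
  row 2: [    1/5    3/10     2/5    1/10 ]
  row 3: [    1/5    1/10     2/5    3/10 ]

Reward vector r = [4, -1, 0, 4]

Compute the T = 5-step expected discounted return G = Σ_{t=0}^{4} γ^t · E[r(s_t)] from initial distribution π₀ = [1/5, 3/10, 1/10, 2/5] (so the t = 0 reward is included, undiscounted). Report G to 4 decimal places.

t=0: π = [0.2000, 0.3000, 0.1000, 0.4000], E[r] = 2.1000, γ^t·E[r] = 2.100000, running G = 2.100000
t=1: π = [0.2100, 0.1900, 0.3500, 0.2500], E[r] = 1.6500, γ^t·E[r] = 1.485000, running G = 3.585000
t=2: π = [0.1980, 0.2310, 0.3600, 0.2110], E[r] = 1.4050, γ^t·E[r] = 1.138050, running G = 4.723050
t=3: π = [0.2033, 0.2347, 0.3571, 0.2049], E[r] = 1.3981, γ^t·E[r] = 1.019215, running G = 5.742265
t=4: π = [0.2031, 0.2356, 0.3562, 0.2051], E[r] = 1.3975, γ^t·E[r] = 0.916867, running G = 6.659132

G = 6.6591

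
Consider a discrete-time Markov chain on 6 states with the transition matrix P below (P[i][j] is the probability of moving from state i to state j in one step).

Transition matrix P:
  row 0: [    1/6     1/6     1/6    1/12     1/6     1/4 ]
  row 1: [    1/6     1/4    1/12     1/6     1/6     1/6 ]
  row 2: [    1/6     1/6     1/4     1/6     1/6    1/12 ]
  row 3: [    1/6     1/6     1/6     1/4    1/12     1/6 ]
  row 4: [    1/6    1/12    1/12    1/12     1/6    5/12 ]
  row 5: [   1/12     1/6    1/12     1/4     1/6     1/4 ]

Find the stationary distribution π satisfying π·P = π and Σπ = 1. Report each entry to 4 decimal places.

Balance equations π_j = Σ_i π_i·P[i][j]:
  π_0 = 1/6·π_0 + 1/6·π_1 + 1/6·π_2 + 1/6·π_3 + 1/6·π_4 + 1/12·π_5
  π_1 = 1/6·π_0 + 1/4·π_1 + 1/6·π_2 + 1/6·π_3 + 1/12·π_4 + 1/6·π_5
  π_2 = 1/6·π_0 + 1/12·π_1 + 1/4·π_2 + 1/6·π_3 + 1/12·π_4 + 1/12·π_5
  π_3 = 1/12·π_0 + 1/6·π_1 + 1/6·π_2 + 1/4·π_3 + 1/12·π_4 + 1/4·π_5
  π_4 = 1/6·π_0 + 1/6·π_1 + 1/6·π_2 + 1/12·π_3 + 1/6·π_4 + 1/6·π_5
  normalize: π_0 + π_1 + π_2 + π_3 + π_4 + π_5 = 1
Solving the linear system gives exactly π = [25837/174645, 29339/174645, 23104/174645, 10186/58215, 26561/174645, 13082/58215].

π = [0.1479, 0.1680, 0.1323, 0.1750, 0.1521, 0.2247]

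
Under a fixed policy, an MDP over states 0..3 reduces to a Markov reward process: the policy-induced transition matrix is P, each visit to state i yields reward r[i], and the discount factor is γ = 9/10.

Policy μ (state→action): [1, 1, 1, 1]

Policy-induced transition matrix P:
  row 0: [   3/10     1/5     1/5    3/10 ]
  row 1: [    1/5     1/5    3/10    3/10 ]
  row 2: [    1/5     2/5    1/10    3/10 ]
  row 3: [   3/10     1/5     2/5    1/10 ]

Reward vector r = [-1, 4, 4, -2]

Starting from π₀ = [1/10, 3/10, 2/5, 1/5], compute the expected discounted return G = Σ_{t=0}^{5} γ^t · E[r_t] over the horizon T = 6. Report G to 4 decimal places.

t=0: π = [0.1000, 0.3000, 0.4000, 0.2000], E[r] = 2.3000, γ^t·E[r] = 2.300000, running G = 2.300000
t=1: π = [0.2300, 0.2800, 0.2300, 0.2600], E[r] = 1.2900, γ^t·E[r] = 1.161000, running G = 3.461000
t=2: π = [0.2490, 0.2460, 0.2570, 0.2480], E[r] = 1.2670, γ^t·E[r] = 1.026270, running G = 4.487270
t=3: π = [0.2497, 0.2514, 0.2485, 0.2504], E[r] = 1.2491, γ^t·E[r] = 0.910594, running G = 5.397864
t=4: π = [0.2500, 0.2497, 0.2504, 0.2499], E[r] = 1.2504, γ^t·E[r] = 0.820407, running G = 6.218271
t=5: π = [0.2500, 0.2501, 0.2499, 0.2500], E[r] = 1.2499, γ^t·E[r] = 0.738076, running G = 6.956348

G = 6.9563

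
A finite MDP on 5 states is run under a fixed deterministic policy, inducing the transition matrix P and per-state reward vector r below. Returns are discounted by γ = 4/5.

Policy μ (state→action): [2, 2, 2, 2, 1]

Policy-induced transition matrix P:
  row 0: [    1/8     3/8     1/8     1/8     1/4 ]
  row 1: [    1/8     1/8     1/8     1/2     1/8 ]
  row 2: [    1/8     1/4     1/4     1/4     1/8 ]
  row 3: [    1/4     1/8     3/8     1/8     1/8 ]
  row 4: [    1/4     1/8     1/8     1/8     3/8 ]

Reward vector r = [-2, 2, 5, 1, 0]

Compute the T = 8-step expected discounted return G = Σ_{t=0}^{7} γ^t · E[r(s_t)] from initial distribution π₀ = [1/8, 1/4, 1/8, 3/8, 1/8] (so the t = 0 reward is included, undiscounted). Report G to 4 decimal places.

G = 5.4336

t=0: π = [0.1250, 0.2500, 0.1250, 0.3750, 0.1250], E[r] = 1.2500, γ^t·E[r] = 1.250000, running G = 1.250000
t=1: π = [0.1875, 0.1719, 0.2344, 0.2344, 0.1719], E[r] = 1.3750, γ^t·E[r] = 1.100000, running G = 2.350000
t=2: π = [0.1758, 0.2012, 0.2129, 0.2188, 0.1914], E[r] = 1.3340, γ^t·E[r] = 0.853750, running G = 3.203750
t=3: π = [0.1763, 0.1956, 0.2063, 0.2271, 0.1948], E[r] = 1.2971, γ^t·E[r] = 0.664125, running G = 3.867875
t=4: π = [0.1777, 0.1949, 0.2076, 0.2241, 0.1957], E[r] = 1.2961, γ^t·E[r] = 0.530888, running G = 4.398763
t=5: π = [0.1775, 0.1954, 0.2070, 0.2240, 0.1962], E[r] = 1.2947, γ^t·E[r] = 0.424239, running G = 4.823001
t=6: π = [0.1775, 0.1952, 0.2069, 0.2241, 0.1962], E[r] = 1.2940, γ^t·E[r] = 0.339203, running G = 5.162205
t=7: π = [0.1775, 0.1952, 0.2069, 0.2241, 0.1962], E[r] = 1.2939, γ^t·E[r] = 0.271358, running G = 5.433562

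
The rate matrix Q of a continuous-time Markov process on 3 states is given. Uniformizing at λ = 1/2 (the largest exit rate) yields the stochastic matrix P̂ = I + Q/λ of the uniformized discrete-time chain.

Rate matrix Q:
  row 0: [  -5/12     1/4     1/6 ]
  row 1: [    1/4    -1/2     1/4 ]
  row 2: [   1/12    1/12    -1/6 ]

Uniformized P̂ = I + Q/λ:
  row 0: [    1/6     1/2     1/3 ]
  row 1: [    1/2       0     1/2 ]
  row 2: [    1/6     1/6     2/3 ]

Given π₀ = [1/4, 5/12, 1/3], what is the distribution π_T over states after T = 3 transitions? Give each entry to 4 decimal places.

π = [0.2461, 0.2025, 0.5513]

t=0: π = [0.2500, 0.4167, 0.3333]
t=1: π = [0.3056, 0.1806, 0.5139]
t=2: π = [0.2269, 0.2384, 0.5347]
t=3: π = [0.2461, 0.2025, 0.5513]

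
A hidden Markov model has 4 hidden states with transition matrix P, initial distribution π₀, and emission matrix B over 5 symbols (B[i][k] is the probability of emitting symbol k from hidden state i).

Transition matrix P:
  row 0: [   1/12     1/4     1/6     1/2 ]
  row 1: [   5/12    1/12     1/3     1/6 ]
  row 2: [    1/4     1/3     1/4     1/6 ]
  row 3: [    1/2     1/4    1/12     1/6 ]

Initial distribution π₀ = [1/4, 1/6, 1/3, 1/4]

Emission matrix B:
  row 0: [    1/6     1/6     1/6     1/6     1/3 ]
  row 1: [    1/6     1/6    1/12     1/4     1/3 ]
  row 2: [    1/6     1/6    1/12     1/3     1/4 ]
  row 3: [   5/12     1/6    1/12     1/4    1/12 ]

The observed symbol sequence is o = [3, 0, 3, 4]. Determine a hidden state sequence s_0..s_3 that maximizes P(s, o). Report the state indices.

path = [3, 0, 3, 0]

t=0: δ = [4.167e-02, 4.167e-02, 1.111e-01, 6.250e-02]  (obs o_0=3)
t=1: δ = [5.208e-03, 6.173e-03, 4.630e-03, 8.681e-03]  ψ = [3, 2, 2, 0]  (obs o_1=0)
t=2: δ = [7.234e-04, 5.425e-04, 6.859e-04, 6.510e-04]  ψ = [3, 3, 1, 0]  (obs o_2=3)
t=3: δ = [1.085e-04, 7.621e-05, 4.521e-05, 3.014e-05]  ψ = [3, 2, 1, 0]  (obs o_3=4)
backtrack: best end state = 0; path = [3, 0, 3, 0]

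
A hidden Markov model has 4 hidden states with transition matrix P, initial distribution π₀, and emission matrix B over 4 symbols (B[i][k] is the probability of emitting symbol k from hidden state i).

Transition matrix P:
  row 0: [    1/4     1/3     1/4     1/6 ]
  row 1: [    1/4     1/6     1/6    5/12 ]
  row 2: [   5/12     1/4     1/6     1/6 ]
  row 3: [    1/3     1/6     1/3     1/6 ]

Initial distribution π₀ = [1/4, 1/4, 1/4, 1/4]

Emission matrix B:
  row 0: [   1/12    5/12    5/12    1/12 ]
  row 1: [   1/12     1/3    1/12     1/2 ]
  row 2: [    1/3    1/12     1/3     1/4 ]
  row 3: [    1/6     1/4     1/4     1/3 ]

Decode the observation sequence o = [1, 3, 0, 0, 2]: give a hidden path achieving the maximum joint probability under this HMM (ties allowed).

path = [0, 1, 3, 2, 0]

t=0: δ = [1.042e-01, 8.333e-02, 2.083e-02, 6.250e-02]  (obs o_0=1)
t=1: δ = [2.170e-03, 1.736e-02, 6.510e-03, 1.157e-02]  ψ = [0, 0, 0, 1]  (obs o_1=3)
t=2: δ = [3.617e-04, 2.411e-04, 1.286e-03, 1.206e-03]  ψ = [1, 1, 3, 1]  (obs o_2=0)
t=3: δ = [4.465e-05, 2.679e-05, 1.340e-04, 3.572e-05]  ψ = [2, 2, 3, 2]  (obs o_3=0)
t=4: δ = [2.326e-05, 2.791e-06, 7.442e-06, 5.582e-06]  ψ = [2, 2, 2, 2]  (obs o_4=2)
backtrack: best end state = 0; path = [0, 1, 3, 2, 0]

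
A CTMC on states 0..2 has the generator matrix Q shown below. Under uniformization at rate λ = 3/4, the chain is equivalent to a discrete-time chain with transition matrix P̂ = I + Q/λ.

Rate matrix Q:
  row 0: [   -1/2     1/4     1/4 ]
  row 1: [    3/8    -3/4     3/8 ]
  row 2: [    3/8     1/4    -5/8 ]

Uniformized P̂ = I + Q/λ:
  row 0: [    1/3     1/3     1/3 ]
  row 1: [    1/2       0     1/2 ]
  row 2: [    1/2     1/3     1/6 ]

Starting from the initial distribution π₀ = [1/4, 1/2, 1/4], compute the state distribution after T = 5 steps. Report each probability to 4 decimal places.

t=0: π = [0.2500, 0.5000, 0.2500]
t=1: π = [0.4583, 0.1667, 0.3750]
t=2: π = [0.4236, 0.2778, 0.2986]
t=3: π = [0.4294, 0.2407, 0.3299]
t=4: π = [0.4284, 0.2531, 0.3185]
t=5: π = [0.4286, 0.2490, 0.3224]

π = [0.4286, 0.2490, 0.3224]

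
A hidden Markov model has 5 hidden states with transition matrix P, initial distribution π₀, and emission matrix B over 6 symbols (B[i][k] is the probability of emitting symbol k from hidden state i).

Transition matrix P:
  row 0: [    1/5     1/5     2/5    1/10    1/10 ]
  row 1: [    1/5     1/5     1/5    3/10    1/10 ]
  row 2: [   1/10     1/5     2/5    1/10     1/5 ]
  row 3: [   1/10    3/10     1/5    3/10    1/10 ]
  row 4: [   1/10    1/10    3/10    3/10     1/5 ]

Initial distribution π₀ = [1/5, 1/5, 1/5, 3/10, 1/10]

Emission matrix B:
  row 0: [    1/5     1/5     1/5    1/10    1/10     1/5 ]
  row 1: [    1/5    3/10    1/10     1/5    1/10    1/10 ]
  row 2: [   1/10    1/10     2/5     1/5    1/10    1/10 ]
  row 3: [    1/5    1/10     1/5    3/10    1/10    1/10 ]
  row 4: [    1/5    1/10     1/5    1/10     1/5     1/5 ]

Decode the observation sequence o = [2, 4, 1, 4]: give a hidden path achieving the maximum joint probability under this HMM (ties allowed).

t=0: δ = [4.000e-02, 2.000e-02, 8.000e-02, 6.000e-02, 2.000e-02]  (obs o_0=2)
t=1: δ = [8.000e-04, 1.800e-03, 3.200e-03, 1.800e-03, 3.200e-03]  ψ = [0, 3, 2, 3, 2]  (obs o_1=4)
t=2: δ = [7.200e-05, 1.920e-04, 1.280e-04, 9.600e-05, 6.400e-05]  ψ = [1, 2, 2, 4, 2]  (obs o_2=1)
t=3: δ = [3.840e-06, 3.840e-06, 5.120e-06, 5.760e-06, 5.120e-06]  ψ = [1, 1, 2, 1, 2]  (obs o_3=4)
backtrack: best end state = 3; path = [2, 2, 1, 3]

path = [2, 2, 1, 3]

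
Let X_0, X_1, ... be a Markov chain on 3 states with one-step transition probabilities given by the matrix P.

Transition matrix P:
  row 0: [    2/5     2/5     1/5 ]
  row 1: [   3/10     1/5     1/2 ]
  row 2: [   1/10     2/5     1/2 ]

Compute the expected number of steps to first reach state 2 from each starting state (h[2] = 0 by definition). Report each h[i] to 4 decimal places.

First-step conditioning: h[2] = 0; for i ≠ 2, h[i] = 1 + Σ_k P[i][k]·h[k].
  h[0] = 1 + 2/5·h[0] + 2/5·h[1]
  h[1] = 1 + 3/10·h[0] + 1/5·h[1]
Solving the 2×2 linear system over states ≠ 2 gives exactly h = [10/3, 5/2, 0] (h[2] = 0 is the target).

h = [3.3333, 2.5000, 0.0000]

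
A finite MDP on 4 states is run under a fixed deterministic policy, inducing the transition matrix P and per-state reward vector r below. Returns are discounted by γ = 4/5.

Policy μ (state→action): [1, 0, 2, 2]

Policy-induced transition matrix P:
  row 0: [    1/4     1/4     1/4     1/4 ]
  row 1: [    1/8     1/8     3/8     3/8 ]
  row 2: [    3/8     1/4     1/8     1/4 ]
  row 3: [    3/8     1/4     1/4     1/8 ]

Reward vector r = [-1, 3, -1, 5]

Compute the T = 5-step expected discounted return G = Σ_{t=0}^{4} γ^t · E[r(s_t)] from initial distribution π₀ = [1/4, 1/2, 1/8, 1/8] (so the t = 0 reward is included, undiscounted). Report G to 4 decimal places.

G = 5.0894

t=0: π = [0.2500, 0.5000, 0.1250, 0.1250], E[r] = 1.7500, γ^t·E[r] = 1.750000, running G = 1.750000
t=1: π = [0.2188, 0.1875, 0.2969, 0.2969], E[r] = 1.5313, γ^t·E[r] = 1.225000, running G = 2.975000
t=2: π = [0.3008, 0.2266, 0.2363, 0.2363], E[r] = 1.3242, γ^t·E[r] = 0.847500, running G = 3.822500
t=3: π = [0.2808, 0.2217, 0.2488, 0.2488], E[r] = 1.3794, γ^t·E[r] = 0.706250, running G = 4.528750
t=4: π = [0.2845, 0.2223, 0.2466, 0.2466], E[r] = 1.3688, γ^t·E[r] = 0.560675, running G = 5.089425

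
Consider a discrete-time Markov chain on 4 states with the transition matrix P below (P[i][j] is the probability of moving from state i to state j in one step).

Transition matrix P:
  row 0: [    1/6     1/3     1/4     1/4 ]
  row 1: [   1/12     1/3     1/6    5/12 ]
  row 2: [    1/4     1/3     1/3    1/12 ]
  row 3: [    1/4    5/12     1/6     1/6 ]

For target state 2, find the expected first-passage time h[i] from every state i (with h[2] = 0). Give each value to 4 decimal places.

h = [5.0909, 5.5868, 0.0000, 5.5207]

First-step conditioning: h[2] = 0; for i ≠ 2, h[i] = 1 + Σ_k P[i][k]·h[k].
  h[0] = 1 + 1/6·h[0] + 1/3·h[1] + 1/4·h[3]
  h[1] = 1 + 1/12·h[0] + 1/3·h[1] + 5/12·h[3]
  h[3] = 1 + 1/4·h[0] + 5/12·h[1] + 1/6·h[3]
Solving the 3×3 linear system over states ≠ 2 gives exactly h = [56/11, 676/121, 0, 668/121] (h[2] = 0 is the target).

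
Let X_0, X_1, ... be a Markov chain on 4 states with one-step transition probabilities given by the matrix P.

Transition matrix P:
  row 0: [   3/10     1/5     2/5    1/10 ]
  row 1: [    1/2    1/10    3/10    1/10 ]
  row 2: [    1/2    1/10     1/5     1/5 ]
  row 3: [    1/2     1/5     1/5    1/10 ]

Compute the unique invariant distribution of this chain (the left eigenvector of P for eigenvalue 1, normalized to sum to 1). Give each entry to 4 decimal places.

π = [0.4167, 0.1547, 0.2988, 0.1299]

Balance equations π_j = Σ_i π_i·P[i][j]:
  π_0 = 3/10·π_0 + 1/2·π_1 + 1/2·π_2 + 1/2·π_3
  π_1 = 1/5·π_0 + 1/10·π_1 + 1/10·π_2 + 1/5·π_3
  π_2 = 2/5·π_0 + 3/10·π_1 + 1/5·π_2 + 1/5·π_3
  normalize: π_0 + π_1 + π_2 + π_3 = 1
Solving the linear system gives exactly π = [5/12, 103/666, 199/666, 173/1332].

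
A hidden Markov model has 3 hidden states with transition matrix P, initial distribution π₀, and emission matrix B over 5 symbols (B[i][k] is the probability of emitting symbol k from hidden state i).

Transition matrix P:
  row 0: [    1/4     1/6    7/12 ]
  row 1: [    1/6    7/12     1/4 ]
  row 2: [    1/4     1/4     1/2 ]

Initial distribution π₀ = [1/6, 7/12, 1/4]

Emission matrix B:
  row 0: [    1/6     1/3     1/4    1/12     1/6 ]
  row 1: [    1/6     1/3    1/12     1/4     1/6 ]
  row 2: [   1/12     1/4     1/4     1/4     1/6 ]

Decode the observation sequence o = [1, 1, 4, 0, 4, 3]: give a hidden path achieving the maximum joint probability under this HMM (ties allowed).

t=0: δ = [5.556e-02, 1.944e-01, 6.250e-02]  (obs o_0=1)
t=1: δ = [1.080e-02, 3.781e-02, 1.215e-02]  ψ = [1, 1, 1]  (obs o_1=1)
t=2: δ = [1.050e-03, 3.676e-03, 1.575e-03]  ψ = [1, 1, 1]  (obs o_2=4)
t=3: δ = [1.021e-04, 3.574e-04, 7.658e-05]  ψ = [1, 1, 1]  (obs o_3=0)
t=4: δ = [9.927e-06, 3.474e-05, 1.489e-05]  ψ = [1, 1, 1]  (obs o_4=4)
t=5: δ = [4.826e-07, 5.067e-06, 2.172e-06]  ψ = [1, 1, 1]  (obs o_5=3)
backtrack: best end state = 1; path = [1, 1, 1, 1, 1, 1]

path = [1, 1, 1, 1, 1, 1]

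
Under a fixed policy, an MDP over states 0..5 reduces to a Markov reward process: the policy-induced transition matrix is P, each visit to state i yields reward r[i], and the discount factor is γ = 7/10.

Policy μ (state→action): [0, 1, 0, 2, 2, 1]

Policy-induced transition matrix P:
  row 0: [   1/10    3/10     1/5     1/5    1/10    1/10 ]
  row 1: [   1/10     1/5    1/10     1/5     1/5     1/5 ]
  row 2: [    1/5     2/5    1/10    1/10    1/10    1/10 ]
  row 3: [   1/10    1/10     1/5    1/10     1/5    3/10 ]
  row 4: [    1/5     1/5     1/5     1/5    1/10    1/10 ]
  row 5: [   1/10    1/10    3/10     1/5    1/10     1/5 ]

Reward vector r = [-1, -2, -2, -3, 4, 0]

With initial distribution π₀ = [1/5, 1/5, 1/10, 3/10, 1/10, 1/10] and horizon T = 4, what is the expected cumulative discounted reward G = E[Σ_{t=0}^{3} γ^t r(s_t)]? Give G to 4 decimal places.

G = -2.5568

t=0: π = [0.2000, 0.2000, 0.1000, 0.3000, 0.1000, 0.1000], E[r] = -1.3000, γ^t·E[r] = -1.300000, running G = -1.300000
t=1: π = [0.1200, 0.2000, 0.1800, 0.1600, 0.1500, 0.1900], E[r] = -0.7600, γ^t·E[r] = -0.532000, running G = -1.832000
t=2: π = [0.1330, 0.2130, 0.1810, 0.1660, 0.1360, 0.1710], E[r] = -0.8750, γ^t·E[r] = -0.428750, running G = -2.260750
t=3: π = [0.1317, 0.2158, 0.1777, 0.1653, 0.1379, 0.1716], E[r] = -0.8630, γ^t·E[r] = -0.296009, running G = -2.556759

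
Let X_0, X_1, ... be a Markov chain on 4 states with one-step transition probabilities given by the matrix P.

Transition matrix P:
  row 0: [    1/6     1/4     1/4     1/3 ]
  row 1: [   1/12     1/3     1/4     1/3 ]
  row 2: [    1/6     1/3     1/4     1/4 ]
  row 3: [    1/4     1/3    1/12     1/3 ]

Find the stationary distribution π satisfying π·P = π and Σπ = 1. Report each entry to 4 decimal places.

Balance equations π_j = Σ_i π_i·P[i][j]:
  π_0 = 1/6·π_0 + 1/12·π_1 + 1/6·π_2 + 1/4·π_3
  π_1 = 1/4·π_0 + 1/3·π_1 + 1/3·π_2 + 1/3·π_3
  π_2 = 1/4·π_0 + 1/4·π_1 + 1/4·π_2 + 1/12·π_3
  normalize: π_0 + π_1 + π_2 + π_3 = 1
Solving the linear system gives exactly π = [130/781, 499/1562, 14/71, 45/142].

π = [0.1665, 0.3195, 0.1972, 0.3169]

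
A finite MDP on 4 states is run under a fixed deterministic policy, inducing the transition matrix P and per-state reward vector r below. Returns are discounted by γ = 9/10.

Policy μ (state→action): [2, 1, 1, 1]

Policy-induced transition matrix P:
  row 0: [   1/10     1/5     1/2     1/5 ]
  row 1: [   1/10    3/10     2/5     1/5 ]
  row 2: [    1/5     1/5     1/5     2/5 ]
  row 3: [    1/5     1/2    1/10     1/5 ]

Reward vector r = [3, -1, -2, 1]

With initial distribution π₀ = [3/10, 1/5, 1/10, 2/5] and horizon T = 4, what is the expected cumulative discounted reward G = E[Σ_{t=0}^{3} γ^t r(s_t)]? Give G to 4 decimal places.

G = 0.4319

t=0: π = [0.3000, 0.2000, 0.1000, 0.4000], E[r] = 0.9000, γ^t·E[r] = 0.900000, running G = 0.900000
t=1: π = [0.1500, 0.3400, 0.2900, 0.2200], E[r] = -0.2500, γ^t·E[r] = -0.225000, running G = 0.675000
t=2: π = [0.1510, 0.3000, 0.2910, 0.2580], E[r] = -0.1710, γ^t·E[r] = -0.138510, running G = 0.536490
t=3: π = [0.1549, 0.3074, 0.2795, 0.2582], E[r] = -0.1435, γ^t·E[r] = -0.104612, running G = 0.431879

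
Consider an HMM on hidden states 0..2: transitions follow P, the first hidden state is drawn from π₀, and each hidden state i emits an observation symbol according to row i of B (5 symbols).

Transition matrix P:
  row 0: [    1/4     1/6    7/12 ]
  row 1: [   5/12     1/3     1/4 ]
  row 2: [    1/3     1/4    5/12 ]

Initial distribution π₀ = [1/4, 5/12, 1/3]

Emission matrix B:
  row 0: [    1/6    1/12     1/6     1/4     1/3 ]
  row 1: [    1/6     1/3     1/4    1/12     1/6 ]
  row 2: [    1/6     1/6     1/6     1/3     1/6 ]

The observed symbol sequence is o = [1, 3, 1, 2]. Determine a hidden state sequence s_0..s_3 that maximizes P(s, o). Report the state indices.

path = [1, 0, 2, 2]

t=0: δ = [2.083e-02, 1.389e-01, 5.556e-02]  (obs o_0=1)
t=1: δ = [1.447e-02, 3.858e-03, 1.157e-02]  ψ = [1, 1, 1]  (obs o_1=3)
t=2: δ = [3.215e-04, 9.645e-04, 1.407e-03]  ψ = [2, 2, 0]  (obs o_2=1)
t=3: δ = [7.814e-05, 8.791e-05, 9.768e-05]  ψ = [2, 2, 2]  (obs o_3=2)
backtrack: best end state = 2; path = [1, 0, 2, 2]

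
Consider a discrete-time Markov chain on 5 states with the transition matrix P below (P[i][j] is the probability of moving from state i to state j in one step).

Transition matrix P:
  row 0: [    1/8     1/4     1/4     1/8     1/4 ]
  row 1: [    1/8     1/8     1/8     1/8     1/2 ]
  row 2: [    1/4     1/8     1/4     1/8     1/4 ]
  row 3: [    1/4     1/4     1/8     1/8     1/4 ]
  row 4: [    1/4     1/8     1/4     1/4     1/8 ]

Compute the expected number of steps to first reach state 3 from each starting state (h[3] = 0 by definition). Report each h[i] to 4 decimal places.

First-step conditioning: h[3] = 0; for i ≠ 3, h[i] = 1 + Σ_k P[i][k]·h[k].
  h[0] = 1 + 1/8·h[0] + 1/4·h[1] + 1/4·h[2] + 1/4·h[4]
  h[1] = 1 + 1/8·h[0] + 1/8·h[1] + 1/8·h[2] + 1/2·h[4]
  h[2] = 1 + 1/4·h[0] + 1/8·h[1] + 1/4·h[2] + 1/4·h[4]
  h[4] = 1 + 1/4·h[0] + 1/8·h[1] + 1/4·h[2] + 1/8·h[4]
Solving the 4×4 linear system over states ≠ 3 gives exactly h = [1048/165, 1704/275, 1752/275, 0, 4672/825] (h[3] = 0 is the target).

h = [6.3515, 6.1964, 6.3709, 0.0000, 5.6630]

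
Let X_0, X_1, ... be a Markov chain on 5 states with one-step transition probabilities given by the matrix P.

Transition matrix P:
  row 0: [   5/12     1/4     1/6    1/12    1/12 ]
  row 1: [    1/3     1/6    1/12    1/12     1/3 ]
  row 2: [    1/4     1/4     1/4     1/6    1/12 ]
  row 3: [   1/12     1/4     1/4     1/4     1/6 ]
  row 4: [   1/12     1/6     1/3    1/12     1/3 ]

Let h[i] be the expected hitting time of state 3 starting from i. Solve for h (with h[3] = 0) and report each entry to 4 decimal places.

h = [10.0380, 10.0608, 9.1255, 0.0000, 9.8327]

First-step conditioning: h[3] = 0; for i ≠ 3, h[i] = 1 + Σ_k P[i][k]·h[k].
  h[0] = 1 + 5/12·h[0] + 1/4·h[1] + 1/6·h[2] + 1/12·h[4]
  h[1] = 1 + 1/3·h[0] + 1/6·h[1] + 1/12·h[2] + 1/3·h[4]
  h[2] = 1 + 1/4·h[0] + 1/4·h[1] + 1/4·h[2] + 1/12·h[4]
  h[4] = 1 + 1/12·h[0] + 1/6·h[1] + 1/3·h[2] + 1/3·h[4]
Solving the 4×4 linear system over states ≠ 3 gives exactly h = [2640/263, 2646/263, 2400/263, 0, 2586/263] (h[3] = 0 is the target).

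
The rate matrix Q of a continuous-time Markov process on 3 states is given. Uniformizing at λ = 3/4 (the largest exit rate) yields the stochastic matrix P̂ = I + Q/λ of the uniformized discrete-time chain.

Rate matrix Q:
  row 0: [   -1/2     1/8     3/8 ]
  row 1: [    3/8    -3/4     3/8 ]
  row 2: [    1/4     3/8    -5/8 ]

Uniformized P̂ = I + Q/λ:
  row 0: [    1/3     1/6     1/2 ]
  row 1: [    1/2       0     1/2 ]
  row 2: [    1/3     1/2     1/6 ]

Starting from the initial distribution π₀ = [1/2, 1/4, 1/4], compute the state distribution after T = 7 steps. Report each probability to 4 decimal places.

π = [0.3751, 0.2499, 0.3751]

t=0: π = [0.5000, 0.2500, 0.2500]
t=1: π = [0.3750, 0.2083, 0.4167]
t=2: π = [0.3681, 0.2708, 0.3611]
t=3: π = [0.3785, 0.2419, 0.3796]
t=4: π = [0.3736, 0.2529, 0.3735]
t=5: π = [0.3755, 0.2490, 0.3755]
t=6: π = [0.3748, 0.2503, 0.3748]
t=7: π = [0.3751, 0.2499, 0.3751]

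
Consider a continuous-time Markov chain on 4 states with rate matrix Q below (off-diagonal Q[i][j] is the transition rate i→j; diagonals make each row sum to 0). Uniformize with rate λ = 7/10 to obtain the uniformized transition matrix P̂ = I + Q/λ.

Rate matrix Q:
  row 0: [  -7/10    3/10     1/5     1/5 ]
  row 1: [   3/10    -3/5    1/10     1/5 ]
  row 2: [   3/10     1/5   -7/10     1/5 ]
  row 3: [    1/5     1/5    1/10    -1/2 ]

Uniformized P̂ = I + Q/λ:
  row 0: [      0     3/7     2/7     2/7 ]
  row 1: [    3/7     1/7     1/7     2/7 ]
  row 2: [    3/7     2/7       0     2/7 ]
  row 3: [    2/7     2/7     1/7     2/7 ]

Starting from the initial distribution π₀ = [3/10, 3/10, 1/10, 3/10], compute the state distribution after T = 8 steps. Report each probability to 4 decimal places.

t=0: π = [0.3000, 0.3000, 0.1000, 0.3000]
t=1: π = [0.2571, 0.2857, 0.1714, 0.2857]
t=2: π = [0.2776, 0.2816, 0.1551, 0.2857]
t=3: π = [0.2688, 0.2851, 0.1603, 0.2857]
t=4: π = [0.2726, 0.2834, 0.1584, 0.2857]
t=5: π = [0.2709, 0.2842, 0.1592, 0.2857]
t=6: π = [0.2716, 0.2838, 0.1588, 0.2857]
t=7: π = [0.2713, 0.2840, 0.1590, 0.2857]
t=8: π = [0.2715, 0.2839, 0.1589, 0.2857]

π = [0.2715, 0.2839, 0.1589, 0.2857]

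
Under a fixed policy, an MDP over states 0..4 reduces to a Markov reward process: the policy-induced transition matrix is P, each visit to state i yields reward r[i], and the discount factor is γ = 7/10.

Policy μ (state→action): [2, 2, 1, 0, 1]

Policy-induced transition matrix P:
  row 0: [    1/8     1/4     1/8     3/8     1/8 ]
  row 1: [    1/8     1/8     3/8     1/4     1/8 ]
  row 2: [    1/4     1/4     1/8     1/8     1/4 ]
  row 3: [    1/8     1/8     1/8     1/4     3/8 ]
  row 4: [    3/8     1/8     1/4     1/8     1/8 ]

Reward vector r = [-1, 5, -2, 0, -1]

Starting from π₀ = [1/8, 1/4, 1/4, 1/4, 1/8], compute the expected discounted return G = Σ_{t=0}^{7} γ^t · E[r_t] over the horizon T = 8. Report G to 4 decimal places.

G = 0.6412

t=0: π = [0.1250, 0.2500, 0.2500, 0.2500, 0.1250], E[r] = 0.5000, γ^t·E[r] = 0.500000, running G = 0.500000
t=1: π = [0.1875, 0.1719, 0.2031, 0.2188, 0.2188], E[r] = 0.0469, γ^t·E[r] = 0.032813, running G = 0.532813
t=2: π = [0.2051, 0.1738, 0.1953, 0.2207, 0.2051], E[r] = 0.0684, γ^t·E[r] = 0.033496, running G = 0.566309
t=3: π = [0.2007, 0.1750, 0.1941, 0.2256, 0.2046], E[r] = 0.0818, γ^t·E[r] = 0.028053, running G = 0.594362
t=4: π = [0.2004, 0.1743, 0.1943, 0.2253, 0.2057], E[r] = 0.0770, γ^t·E[r] = 0.018487, running G = 0.612848
t=5: π = [0.2007, 0.1743, 0.1943, 0.2251, 0.2056], E[r] = 0.0768, γ^t·E[r] = 0.012911, running G = 0.625759
t=6: π = [0.2007, 0.1744, 0.1943, 0.2251, 0.2055], E[r] = 0.0771, γ^t·E[r] = 0.009067, running G = 0.634825
t=7: π = [0.2007, 0.1744, 0.1943, 0.2251, 0.2056], E[r] = 0.0770, γ^t·E[r] = 0.006345, running G = 0.641171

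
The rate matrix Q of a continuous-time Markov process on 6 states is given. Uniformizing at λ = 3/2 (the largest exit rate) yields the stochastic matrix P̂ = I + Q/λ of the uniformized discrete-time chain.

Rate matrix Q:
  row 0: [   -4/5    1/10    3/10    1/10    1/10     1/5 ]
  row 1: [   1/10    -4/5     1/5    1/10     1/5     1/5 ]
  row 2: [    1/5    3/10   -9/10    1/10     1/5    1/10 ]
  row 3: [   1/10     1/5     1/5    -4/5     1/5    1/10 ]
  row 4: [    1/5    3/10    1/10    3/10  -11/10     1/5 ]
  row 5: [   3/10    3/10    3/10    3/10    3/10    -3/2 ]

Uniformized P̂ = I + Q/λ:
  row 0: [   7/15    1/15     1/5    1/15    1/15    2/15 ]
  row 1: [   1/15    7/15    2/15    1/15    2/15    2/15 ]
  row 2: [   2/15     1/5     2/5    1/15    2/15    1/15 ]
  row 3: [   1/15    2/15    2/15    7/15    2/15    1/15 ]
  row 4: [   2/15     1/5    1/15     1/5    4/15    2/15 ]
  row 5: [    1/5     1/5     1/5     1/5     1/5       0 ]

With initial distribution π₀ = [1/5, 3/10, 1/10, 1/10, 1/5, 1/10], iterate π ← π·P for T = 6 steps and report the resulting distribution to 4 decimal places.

π = [0.1705, 0.2267, 0.1926, 0.1654, 0.1481, 0.0966]

t=0: π = [0.2000, 0.3000, 0.1000, 0.1000, 0.2000, 0.1000]
t=1: π = [0.1800, 0.2467, 0.1667, 0.1467, 0.1533, 0.1067]
t=2: π = [0.1742, 0.2320, 0.1867, 0.1600, 0.1489, 0.0982]
t=3: π = [0.1718, 0.2280, 0.1913, 0.1636, 0.1481, 0.0971]
t=4: π = [0.1710, 0.2270, 0.1924, 0.1648, 0.1481, 0.0967]
t=5: π = [0.1707, 0.2267, 0.1926, 0.1652, 0.1481, 0.0966]
t=6: π = [0.1705, 0.2267, 0.1926, 0.1654, 0.1481, 0.0966]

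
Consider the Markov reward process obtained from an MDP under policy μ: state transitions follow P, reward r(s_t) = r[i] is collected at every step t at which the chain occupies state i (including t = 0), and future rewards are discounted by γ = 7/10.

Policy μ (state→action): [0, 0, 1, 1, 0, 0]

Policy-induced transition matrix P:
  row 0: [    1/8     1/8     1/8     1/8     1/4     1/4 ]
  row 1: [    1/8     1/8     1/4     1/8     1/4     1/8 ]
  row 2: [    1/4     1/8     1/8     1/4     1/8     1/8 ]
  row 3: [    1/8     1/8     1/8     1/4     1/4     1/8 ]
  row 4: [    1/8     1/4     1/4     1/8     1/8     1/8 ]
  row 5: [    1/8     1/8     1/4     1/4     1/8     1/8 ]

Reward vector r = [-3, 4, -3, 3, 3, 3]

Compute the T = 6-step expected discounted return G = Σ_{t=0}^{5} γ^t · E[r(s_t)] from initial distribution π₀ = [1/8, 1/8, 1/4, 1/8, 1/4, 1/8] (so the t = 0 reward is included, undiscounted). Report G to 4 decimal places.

G = 3.0713

t=0: π = [0.1250, 0.1250, 0.2500, 0.1250, 0.2500, 0.1250], E[r] = 0.8750, γ^t·E[r] = 0.875000, running G = 0.875000
t=1: π = [0.1563, 0.1563, 0.1875, 0.1875, 0.1719, 0.1406], E[r] = 1.0938, γ^t·E[r] = 0.765625, running G = 1.640625
t=2: π = [0.1484, 0.1465, 0.1836, 0.1895, 0.1875, 0.1445], E[r] = 1.1543, γ^t·E[r] = 0.565605, running G = 2.206230
t=3: π = [0.1479, 0.1484, 0.1848, 0.1897, 0.1855, 0.1436], E[r] = 1.1519, γ^t·E[r] = 0.395086, running G = 2.601317
t=4: π = [0.1481, 0.1482, 0.1847, 0.1898, 0.1858, 0.1435], E[r] = 1.1514, γ^t·E[r] = 0.276458, running G = 2.877775
t=5: π = [0.1481, 0.1482, 0.1847, 0.1897, 0.1858, 0.1435], E[r] = 1.1516, γ^t·E[r] = 0.193552, running G = 3.071327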